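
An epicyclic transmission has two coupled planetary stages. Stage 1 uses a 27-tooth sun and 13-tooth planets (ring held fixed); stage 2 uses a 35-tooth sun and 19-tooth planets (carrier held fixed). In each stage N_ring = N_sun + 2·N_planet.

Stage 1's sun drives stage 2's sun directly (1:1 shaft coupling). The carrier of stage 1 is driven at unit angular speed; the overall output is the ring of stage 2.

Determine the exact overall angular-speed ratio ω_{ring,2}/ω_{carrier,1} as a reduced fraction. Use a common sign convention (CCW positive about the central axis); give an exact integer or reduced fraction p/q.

-2800/1971

Stage 1: N_ring = 27 + 2·13 = 53
Stage 1: 27(ω_s−ω_c) = −53(ω_r−ω_c),  ω_r=0, ω_c=1
Stage 1: ω_s = 1 − (53/27)(0−1) = 80/27
  ⇒ ω_s¹/ω_c¹ = 80/27
Stage 2: N_ring = 35 + 2·19 = 73
Stage 2: 35(ω_s−ω_c) = −73(ω_r−ω_c),  ω_c=0, ω_s=1
Stage 2: ω_r = 0 − (35/73)(1−0) = -35/73
  ⇒ ω_r²/ω_s² = -35/73
Coupling ω_s² = ω_s¹ ⇒ overall = 80/27 × -35/73 = -2800/1971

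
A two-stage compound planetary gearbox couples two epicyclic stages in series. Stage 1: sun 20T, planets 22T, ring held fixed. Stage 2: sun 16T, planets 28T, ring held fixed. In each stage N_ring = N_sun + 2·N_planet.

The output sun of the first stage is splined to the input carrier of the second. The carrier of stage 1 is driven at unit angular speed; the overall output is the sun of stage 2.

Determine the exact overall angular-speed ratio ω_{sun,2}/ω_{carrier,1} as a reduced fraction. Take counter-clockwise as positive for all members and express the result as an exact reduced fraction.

231/10

Stage 1: N_ring = 20 + 2·22 = 64
Stage 1: 20(ω_s−ω_c) = −64(ω_r−ω_c),  ω_r=0, ω_c=1
Stage 1: ω_s = 1 − (64/20)(0−1) = 21/5
  ⇒ ω_s¹/ω_c¹ = 21/5
Stage 2: N_ring = 16 + 2·28 = 72
Stage 2: 16(ω_s−ω_c) = −72(ω_r−ω_c),  ω_r=0, ω_c=1
Stage 2: ω_s = 1 − (72/16)(0−1) = 11/2
  ⇒ ω_s²/ω_c² = 11/2
Coupling ω_c² = ω_s¹ ⇒ overall = 21/5 × 11/2 = 231/10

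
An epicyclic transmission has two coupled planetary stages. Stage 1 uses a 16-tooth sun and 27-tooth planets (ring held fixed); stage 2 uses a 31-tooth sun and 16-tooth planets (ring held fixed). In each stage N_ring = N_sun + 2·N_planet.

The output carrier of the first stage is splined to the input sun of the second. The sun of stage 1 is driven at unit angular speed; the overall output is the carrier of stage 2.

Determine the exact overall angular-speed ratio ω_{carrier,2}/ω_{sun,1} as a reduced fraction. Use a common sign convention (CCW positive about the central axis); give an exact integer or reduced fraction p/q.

124/2021

Stage 1: N_ring = 16 + 2·27 = 70
Stage 1: 16(ω_s−ω_c) = −70(ω_r−ω_c),  ω_r=0, ω_s=1
Stage 1: 16(1−ω_c) = −70(0−ω_c)  ⇒  86ω_c = 16  ⇒  ω_c = 8/43
  ⇒ ω_c¹/ω_s¹ = 8/43
Stage 2: N_ring = 31 + 2·16 = 63
Stage 2: 31(ω_s−ω_c) = −63(ω_r−ω_c),  ω_r=0, ω_s=1
Stage 2: 31(1−ω_c) = −63(0−ω_c)  ⇒  94ω_c = 31  ⇒  ω_c = 31/94
  ⇒ ω_c²/ω_s² = 31/94
Coupling ω_s² = ω_c¹ ⇒ overall = 8/43 × 31/94 = 124/2021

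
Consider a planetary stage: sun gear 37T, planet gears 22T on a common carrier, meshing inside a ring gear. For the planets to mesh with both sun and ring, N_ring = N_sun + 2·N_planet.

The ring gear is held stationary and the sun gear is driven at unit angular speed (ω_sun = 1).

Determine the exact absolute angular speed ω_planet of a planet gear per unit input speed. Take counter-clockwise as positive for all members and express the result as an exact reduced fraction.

-37/44

N_ring = 37 + 2·22 = 81
37(ω_s−ω_c) = −81(ω_r−ω_c),  ω_r=0, ω_s=1
37(1−ω_c) = −81(0−ω_c)  ⇒  118ω_c = 37  ⇒  ω_c = 37/118
sun–planet: 37·(1−37/118) = −22·(ω_p−ω_c)  ⇒  ω_p−ω_c = −(37/22)·(81/118) = -2997/2596
ω_p = 37/118 − 2997/2596 = -37/44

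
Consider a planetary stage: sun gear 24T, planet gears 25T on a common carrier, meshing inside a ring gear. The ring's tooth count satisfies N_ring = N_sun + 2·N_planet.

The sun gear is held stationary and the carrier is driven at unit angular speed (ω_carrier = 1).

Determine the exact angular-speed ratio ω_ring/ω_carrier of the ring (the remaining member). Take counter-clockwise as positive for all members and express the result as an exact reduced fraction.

49/37

N_ring = 24 + 2·25 = 74
24(ω_s−ω_c) = −74(ω_r−ω_c),  ω_s=0, ω_c=1
ω_r = 1 − (24/74)(0−1) = 49/37
ω_r/ω_c = 49/37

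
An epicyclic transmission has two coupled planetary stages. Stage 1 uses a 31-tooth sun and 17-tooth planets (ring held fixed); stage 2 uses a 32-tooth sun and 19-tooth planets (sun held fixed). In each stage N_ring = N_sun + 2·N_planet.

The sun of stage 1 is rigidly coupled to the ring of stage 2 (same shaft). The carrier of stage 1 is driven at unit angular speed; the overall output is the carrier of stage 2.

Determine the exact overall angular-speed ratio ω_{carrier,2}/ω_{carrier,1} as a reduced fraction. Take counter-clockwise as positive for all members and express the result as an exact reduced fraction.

Stage 1: N_ring = 31 + 2·17 = 65
Stage 1: 31(ω_s−ω_c) = −65(ω_r−ω_c),  ω_r=0, ω_c=1
Stage 1: ω_s = 1 − (65/31)(0−1) = 96/31
  ⇒ ω_s¹/ω_c¹ = 96/31
Stage 2: N_ring = 32 + 2·19 = 70
Stage 2: 32(ω_s−ω_c) = −70(ω_r−ω_c),  ω_s=0, ω_r=1
Stage 2: 32(0−ω_c) = −70(1−ω_c)  ⇒  102ω_c = 70  ⇒  ω_c = 35/51
  ⇒ ω_c²/ω_r² = 35/51
Coupling ω_r² = ω_s¹ ⇒ overall = 96/31 × 35/51 = 1120/527

1120/527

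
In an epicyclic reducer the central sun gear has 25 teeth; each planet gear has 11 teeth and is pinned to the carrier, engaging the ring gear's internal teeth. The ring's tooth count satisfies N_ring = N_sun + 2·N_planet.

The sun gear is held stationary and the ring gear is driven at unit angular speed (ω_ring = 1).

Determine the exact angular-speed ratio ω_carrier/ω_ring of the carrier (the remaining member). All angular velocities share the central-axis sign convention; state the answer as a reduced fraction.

N_ring = 25 + 2·11 = 47
25(ω_s−ω_c) = −47(ω_r−ω_c),  ω_s=0, ω_r=1
25(0−ω_c) = −47(1−ω_c)  ⇒  72ω_c = 47  ⇒  ω_c = 47/72
ω_c/ω_r = 47/72

47/72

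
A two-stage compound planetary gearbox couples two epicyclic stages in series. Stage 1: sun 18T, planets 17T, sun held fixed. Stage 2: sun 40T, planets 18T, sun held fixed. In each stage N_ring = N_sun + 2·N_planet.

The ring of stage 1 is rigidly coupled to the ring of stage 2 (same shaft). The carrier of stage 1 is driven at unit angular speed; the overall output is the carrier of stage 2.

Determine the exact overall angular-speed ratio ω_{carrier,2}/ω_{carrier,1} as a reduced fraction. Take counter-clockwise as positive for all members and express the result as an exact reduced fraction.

Stage 1: N_ring = 18 + 2·17 = 52
Stage 1: 18(ω_s−ω_c) = −52(ω_r−ω_c),  ω_s=0, ω_c=1
Stage 1: ω_r = 1 − (18/52)(0−1) = 35/26
  ⇒ ω_r¹/ω_c¹ = 35/26
Stage 2: N_ring = 40 + 2·18 = 76
Stage 2: 40(ω_s−ω_c) = −76(ω_r−ω_c),  ω_s=0, ω_r=1
Stage 2: 40(0−ω_c) = −76(1−ω_c)  ⇒  116ω_c = 76  ⇒  ω_c = 19/29
  ⇒ ω_c²/ω_r² = 19/29
Coupling ω_r² = ω_r¹ ⇒ overall = 35/26 × 19/29 = 665/754

665/754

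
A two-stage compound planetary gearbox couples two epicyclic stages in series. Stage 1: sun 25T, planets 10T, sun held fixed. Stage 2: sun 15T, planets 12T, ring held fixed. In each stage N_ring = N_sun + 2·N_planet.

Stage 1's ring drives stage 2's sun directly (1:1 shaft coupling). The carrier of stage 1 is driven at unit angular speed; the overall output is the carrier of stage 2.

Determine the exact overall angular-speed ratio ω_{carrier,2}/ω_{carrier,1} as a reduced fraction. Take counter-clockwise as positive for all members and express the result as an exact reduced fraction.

Stage 1: N_ring = 25 + 2·10 = 45
Stage 1: 25(ω_s−ω_c) = −45(ω_r−ω_c),  ω_s=0, ω_c=1
Stage 1: ω_r = 1 − (25/45)(0−1) = 14/9
  ⇒ ω_r¹/ω_c¹ = 14/9
Stage 2: N_ring = 15 + 2·12 = 39
Stage 2: 15(ω_s−ω_c) = −39(ω_r−ω_c),  ω_r=0, ω_s=1
Stage 2: 15(1−ω_c) = −39(0−ω_c)  ⇒  54ω_c = 15  ⇒  ω_c = 5/18
  ⇒ ω_c²/ω_s² = 5/18
Coupling ω_s² = ω_r¹ ⇒ overall = 14/9 × 5/18 = 35/81

35/81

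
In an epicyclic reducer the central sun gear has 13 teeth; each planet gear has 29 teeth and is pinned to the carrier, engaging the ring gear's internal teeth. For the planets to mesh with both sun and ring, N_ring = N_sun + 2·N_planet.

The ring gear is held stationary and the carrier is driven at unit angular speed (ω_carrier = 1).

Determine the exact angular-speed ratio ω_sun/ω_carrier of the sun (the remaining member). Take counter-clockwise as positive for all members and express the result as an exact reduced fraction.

84/13

N_ring = 13 + 2·29 = 71
13(ω_s−ω_c) = −71(ω_r−ω_c),  ω_r=0, ω_c=1
ω_s = 1 − (71/13)(0−1) = 84/13
ω_s/ω_c = 84/13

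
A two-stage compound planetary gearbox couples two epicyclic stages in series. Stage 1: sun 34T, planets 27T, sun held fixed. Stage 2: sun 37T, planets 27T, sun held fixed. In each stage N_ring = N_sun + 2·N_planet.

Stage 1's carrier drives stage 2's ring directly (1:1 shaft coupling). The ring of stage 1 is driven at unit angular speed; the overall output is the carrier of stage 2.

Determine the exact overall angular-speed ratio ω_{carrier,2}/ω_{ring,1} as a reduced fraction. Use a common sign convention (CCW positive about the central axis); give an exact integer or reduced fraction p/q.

1001/1952

Stage 1: N_ring = 34 + 2·27 = 88
Stage 1: 34(ω_s−ω_c) = −88(ω_r−ω_c),  ω_s=0, ω_r=1
Stage 1: 34(0−ω_c) = −88(1−ω_c)  ⇒  122ω_c = 88  ⇒  ω_c = 44/61
  ⇒ ω_c¹/ω_r¹ = 44/61
Stage 2: N_ring = 37 + 2·27 = 91
Stage 2: 37(ω_s−ω_c) = −91(ω_r−ω_c),  ω_s=0, ω_r=1
Stage 2: 37(0−ω_c) = −91(1−ω_c)  ⇒  128ω_c = 91  ⇒  ω_c = 91/128
  ⇒ ω_c²/ω_r² = 91/128
Coupling ω_r² = ω_c¹ ⇒ overall = 44/61 × 91/128 = 1001/1952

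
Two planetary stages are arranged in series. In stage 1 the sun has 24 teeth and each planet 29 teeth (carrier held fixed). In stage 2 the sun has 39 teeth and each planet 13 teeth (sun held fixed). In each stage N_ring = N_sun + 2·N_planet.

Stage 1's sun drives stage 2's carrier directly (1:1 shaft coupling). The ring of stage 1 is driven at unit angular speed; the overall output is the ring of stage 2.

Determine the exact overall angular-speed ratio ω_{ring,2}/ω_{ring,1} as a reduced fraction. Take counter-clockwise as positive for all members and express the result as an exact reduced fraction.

-82/15

Stage 1: N_ring = 24 + 2·29 = 82
Stage 1: 24(ω_s−ω_c) = −82(ω_r−ω_c),  ω_c=0, ω_r=1
Stage 1: ω_s = 0 − (82/24)(1−0) = -41/12
  ⇒ ω_s¹/ω_r¹ = -41/12
Stage 2: N_ring = 39 + 2·13 = 65
Stage 2: 39(ω_s−ω_c) = −65(ω_r−ω_c),  ω_s=0, ω_c=1
Stage 2: ω_r = 1 − (39/65)(0−1) = 8/5
  ⇒ ω_r²/ω_c² = 8/5
Coupling ω_c² = ω_s¹ ⇒ overall = -41/12 × 8/5 = -82/15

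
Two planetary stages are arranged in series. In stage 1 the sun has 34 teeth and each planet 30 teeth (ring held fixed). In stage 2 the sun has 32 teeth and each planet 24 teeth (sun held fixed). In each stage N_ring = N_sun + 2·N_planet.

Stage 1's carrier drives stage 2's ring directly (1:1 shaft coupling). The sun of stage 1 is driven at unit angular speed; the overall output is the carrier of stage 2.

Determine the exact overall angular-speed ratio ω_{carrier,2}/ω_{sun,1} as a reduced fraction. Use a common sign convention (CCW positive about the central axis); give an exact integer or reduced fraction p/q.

Stage 1: N_ring = 34 + 2·30 = 94
Stage 1: 34(ω_s−ω_c) = −94(ω_r−ω_c),  ω_r=0, ω_s=1
Stage 1: 34(1−ω_c) = −94(0−ω_c)  ⇒  128ω_c = 34  ⇒  ω_c = 17/64
  ⇒ ω_c¹/ω_s¹ = 17/64
Stage 2: N_ring = 32 + 2·24 = 80
Stage 2: 32(ω_s−ω_c) = −80(ω_r−ω_c),  ω_s=0, ω_r=1
Stage 2: 32(0−ω_c) = −80(1−ω_c)  ⇒  112ω_c = 80  ⇒  ω_c = 5/7
  ⇒ ω_c²/ω_r² = 5/7
Coupling ω_r² = ω_c¹ ⇒ overall = 17/64 × 5/7 = 85/448

85/448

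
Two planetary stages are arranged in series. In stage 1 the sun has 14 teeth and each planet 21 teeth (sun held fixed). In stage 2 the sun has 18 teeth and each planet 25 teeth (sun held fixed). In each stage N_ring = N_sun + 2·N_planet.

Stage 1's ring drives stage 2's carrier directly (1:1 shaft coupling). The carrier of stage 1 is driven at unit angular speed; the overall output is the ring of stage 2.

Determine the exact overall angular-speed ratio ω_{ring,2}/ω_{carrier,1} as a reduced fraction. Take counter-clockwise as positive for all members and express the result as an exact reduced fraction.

Stage 1: N_ring = 14 + 2·21 = 56
Stage 1: 14(ω_s−ω_c) = −56(ω_r−ω_c),  ω_s=0, ω_c=1
Stage 1: ω_r = 1 − (14/56)(0−1) = 5/4
  ⇒ ω_r¹/ω_c¹ = 5/4
Stage 2: N_ring = 18 + 2·25 = 68
Stage 2: 18(ω_s−ω_c) = −68(ω_r−ω_c),  ω_s=0, ω_c=1
Stage 2: ω_r = 1 − (18/68)(0−1) = 43/34
  ⇒ ω_r²/ω_c² = 43/34
Coupling ω_c² = ω_r¹ ⇒ overall = 5/4 × 43/34 = 215/136

215/136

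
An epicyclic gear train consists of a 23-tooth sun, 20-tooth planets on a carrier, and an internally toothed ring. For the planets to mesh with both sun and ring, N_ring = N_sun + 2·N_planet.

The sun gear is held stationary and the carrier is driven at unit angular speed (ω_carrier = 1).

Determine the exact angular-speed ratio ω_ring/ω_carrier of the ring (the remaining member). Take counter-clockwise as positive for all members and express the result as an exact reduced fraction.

N_ring = 23 + 2·20 = 63
23(ω_s−ω_c) = −63(ω_r−ω_c),  ω_s=0, ω_c=1
ω_r = 1 − (23/63)(0−1) = 86/63
ω_r/ω_c = 86/63

86/63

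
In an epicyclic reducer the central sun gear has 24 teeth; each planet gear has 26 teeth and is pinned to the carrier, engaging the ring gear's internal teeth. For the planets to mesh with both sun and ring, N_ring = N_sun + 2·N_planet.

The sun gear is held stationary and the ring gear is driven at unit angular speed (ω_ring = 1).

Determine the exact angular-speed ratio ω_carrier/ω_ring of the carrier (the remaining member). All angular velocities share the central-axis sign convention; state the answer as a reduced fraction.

N_ring = 24 + 2·26 = 76
24(ω_s−ω_c) = −76(ω_r−ω_c),  ω_s=0, ω_r=1
24(0−ω_c) = −76(1−ω_c)  ⇒  100ω_c = 76  ⇒  ω_c = 19/25
ω_c/ω_r = 19/25

19/25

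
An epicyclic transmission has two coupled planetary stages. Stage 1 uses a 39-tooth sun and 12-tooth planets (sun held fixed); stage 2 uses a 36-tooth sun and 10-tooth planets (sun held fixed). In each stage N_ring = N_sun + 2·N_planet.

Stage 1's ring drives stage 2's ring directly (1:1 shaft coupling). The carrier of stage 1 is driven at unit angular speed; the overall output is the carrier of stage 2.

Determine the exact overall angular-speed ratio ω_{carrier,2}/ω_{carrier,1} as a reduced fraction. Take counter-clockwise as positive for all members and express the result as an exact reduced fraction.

Stage 1: N_ring = 39 + 2·12 = 63
Stage 1: 39(ω_s−ω_c) = −63(ω_r−ω_c),  ω_s=0, ω_c=1
Stage 1: ω_r = 1 − (39/63)(0−1) = 34/21
  ⇒ ω_r¹/ω_c¹ = 34/21
Stage 2: N_ring = 36 + 2·10 = 56
Stage 2: 36(ω_s−ω_c) = −56(ω_r−ω_c),  ω_s=0, ω_r=1
Stage 2: 36(0−ω_c) = −56(1−ω_c)  ⇒  92ω_c = 56  ⇒  ω_c = 14/23
  ⇒ ω_c²/ω_r² = 14/23
Coupling ω_r² = ω_r¹ ⇒ overall = 34/21 × 14/23 = 68/69

68/69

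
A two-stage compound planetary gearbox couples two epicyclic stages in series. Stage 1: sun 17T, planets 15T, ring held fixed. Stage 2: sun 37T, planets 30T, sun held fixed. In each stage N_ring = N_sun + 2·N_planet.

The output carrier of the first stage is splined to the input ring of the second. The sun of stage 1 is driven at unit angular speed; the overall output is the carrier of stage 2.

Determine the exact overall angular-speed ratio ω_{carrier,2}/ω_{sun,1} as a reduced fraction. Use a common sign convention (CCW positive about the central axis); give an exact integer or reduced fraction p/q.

1649/8576

Stage 1: N_ring = 17 + 2·15 = 47
Stage 1: 17(ω_s−ω_c) = −47(ω_r−ω_c),  ω_r=0, ω_s=1
Stage 1: 17(1−ω_c) = −47(0−ω_c)  ⇒  64ω_c = 17  ⇒  ω_c = 17/64
  ⇒ ω_c¹/ω_s¹ = 17/64
Stage 2: N_ring = 37 + 2·30 = 97
Stage 2: 37(ω_s−ω_c) = −97(ω_r−ω_c),  ω_s=0, ω_r=1
Stage 2: 37(0−ω_c) = −97(1−ω_c)  ⇒  134ω_c = 97  ⇒  ω_c = 97/134
  ⇒ ω_c²/ω_r² = 97/134
Coupling ω_r² = ω_c¹ ⇒ overall = 17/64 × 97/134 = 1649/8576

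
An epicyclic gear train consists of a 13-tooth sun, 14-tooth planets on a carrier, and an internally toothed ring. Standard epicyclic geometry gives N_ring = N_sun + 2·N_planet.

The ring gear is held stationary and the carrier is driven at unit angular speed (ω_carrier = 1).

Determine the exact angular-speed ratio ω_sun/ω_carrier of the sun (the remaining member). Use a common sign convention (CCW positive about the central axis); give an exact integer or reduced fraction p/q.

54/13

N_ring = 13 + 2·14 = 41
13(ω_s−ω_c) = −41(ω_r−ω_c),  ω_r=0, ω_c=1
ω_s = 1 − (41/13)(0−1) = 54/13
ω_s/ω_c = 54/13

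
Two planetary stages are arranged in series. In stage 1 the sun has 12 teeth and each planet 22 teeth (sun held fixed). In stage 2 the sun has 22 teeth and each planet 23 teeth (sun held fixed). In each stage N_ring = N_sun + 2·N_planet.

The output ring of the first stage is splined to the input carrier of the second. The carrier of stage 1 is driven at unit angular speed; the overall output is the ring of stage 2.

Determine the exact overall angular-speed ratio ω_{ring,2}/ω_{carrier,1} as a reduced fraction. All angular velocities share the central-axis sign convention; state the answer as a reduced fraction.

45/28

Stage 1: N_ring = 12 + 2·22 = 56
Stage 1: 12(ω_s−ω_c) = −56(ω_r−ω_c),  ω_s=0, ω_c=1
Stage 1: ω_r = 1 − (12/56)(0−1) = 17/14
  ⇒ ω_r¹/ω_c¹ = 17/14
Stage 2: N_ring = 22 + 2·23 = 68
Stage 2: 22(ω_s−ω_c) = −68(ω_r−ω_c),  ω_s=0, ω_c=1
Stage 2: ω_r = 1 − (22/68)(0−1) = 45/34
  ⇒ ω_r²/ω_c² = 45/34
Coupling ω_c² = ω_r¹ ⇒ overall = 17/14 × 45/34 = 45/28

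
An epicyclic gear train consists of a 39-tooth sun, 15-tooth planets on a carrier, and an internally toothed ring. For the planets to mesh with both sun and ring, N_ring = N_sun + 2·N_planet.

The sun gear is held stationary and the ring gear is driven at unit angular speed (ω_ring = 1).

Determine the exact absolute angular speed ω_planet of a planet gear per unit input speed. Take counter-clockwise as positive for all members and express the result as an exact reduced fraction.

23/10

N_ring = 39 + 2·15 = 69
39(ω_s−ω_c) = −69(ω_r−ω_c),  ω_s=0, ω_r=1
39(0−ω_c) = −69(1−ω_c)  ⇒  108ω_c = 69  ⇒  ω_c = 23/36
sun–planet: 39·(0−23/36) = −15·(ω_p−ω_c)  ⇒  ω_p−ω_c = −(39/15)·(-23/36) = 299/180
ω_p = 23/36 + 299/180 = 23/10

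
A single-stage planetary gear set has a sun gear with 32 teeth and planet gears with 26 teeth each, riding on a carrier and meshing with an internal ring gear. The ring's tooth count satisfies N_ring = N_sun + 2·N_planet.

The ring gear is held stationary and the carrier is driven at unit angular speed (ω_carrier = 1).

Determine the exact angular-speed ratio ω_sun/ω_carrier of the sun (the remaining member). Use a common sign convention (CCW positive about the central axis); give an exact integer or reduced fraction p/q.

N_ring = 32 + 2·26 = 84
32(ω_s−ω_c) = −84(ω_r−ω_c),  ω_r=0, ω_c=1
ω_s = 1 − (84/32)(0−1) = 29/8
ω_s/ω_c = 29/8

29/8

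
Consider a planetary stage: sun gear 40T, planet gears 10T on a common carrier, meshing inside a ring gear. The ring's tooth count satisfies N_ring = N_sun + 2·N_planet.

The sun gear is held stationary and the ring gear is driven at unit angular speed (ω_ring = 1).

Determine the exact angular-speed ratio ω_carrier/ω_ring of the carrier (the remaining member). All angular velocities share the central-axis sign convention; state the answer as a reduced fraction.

3/5

N_ring = 40 + 2·10 = 60
40(ω_s−ω_c) = −60(ω_r−ω_c),  ω_s=0, ω_r=1
40(0−ω_c) = −60(1−ω_c)  ⇒  100ω_c = 60  ⇒  ω_c = 3/5
ω_c/ω_r = 3/5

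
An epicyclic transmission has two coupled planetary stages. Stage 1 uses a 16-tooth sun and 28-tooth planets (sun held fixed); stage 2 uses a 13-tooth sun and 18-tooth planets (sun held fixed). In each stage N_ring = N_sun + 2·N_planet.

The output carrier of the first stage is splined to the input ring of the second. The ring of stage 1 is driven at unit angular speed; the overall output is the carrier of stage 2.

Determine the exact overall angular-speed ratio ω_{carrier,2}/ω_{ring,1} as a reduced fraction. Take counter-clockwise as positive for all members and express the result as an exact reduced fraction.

Stage 1: N_ring = 16 + 2·28 = 72
Stage 1: 16(ω_s−ω_c) = −72(ω_r−ω_c),  ω_s=0, ω_r=1
Stage 1: 16(0−ω_c) = −72(1−ω_c)  ⇒  88ω_c = 72  ⇒  ω_c = 9/11
  ⇒ ω_c¹/ω_r¹ = 9/11
Stage 2: N_ring = 13 + 2·18 = 49
Stage 2: 13(ω_s−ω_c) = −49(ω_r−ω_c),  ω_s=0, ω_r=1
Stage 2: 13(0−ω_c) = −49(1−ω_c)  ⇒  62ω_c = 49  ⇒  ω_c = 49/62
  ⇒ ω_c²/ω_r² = 49/62
Coupling ω_r² = ω_c¹ ⇒ overall = 9/11 × 49/62 = 441/682

441/682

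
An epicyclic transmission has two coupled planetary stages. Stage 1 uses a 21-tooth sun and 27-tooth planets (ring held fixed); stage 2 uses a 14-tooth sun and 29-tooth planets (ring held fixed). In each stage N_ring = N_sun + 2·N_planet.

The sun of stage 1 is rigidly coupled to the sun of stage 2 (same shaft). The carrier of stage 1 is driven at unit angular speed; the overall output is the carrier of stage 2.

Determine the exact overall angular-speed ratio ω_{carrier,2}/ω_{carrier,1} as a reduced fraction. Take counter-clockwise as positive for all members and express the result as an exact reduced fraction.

32/43

Stage 1: N_ring = 21 + 2·27 = 75
Stage 1: 21(ω_s−ω_c) = −75(ω_r−ω_c),  ω_r=0, ω_c=1
Stage 1: ω_s = 1 − (75/21)(0−1) = 32/7
  ⇒ ω_s¹/ω_c¹ = 32/7
Stage 2: N_ring = 14 + 2·29 = 72
Stage 2: 14(ω_s−ω_c) = −72(ω_r−ω_c),  ω_r=0, ω_s=1
Stage 2: 14(1−ω_c) = −72(0−ω_c)  ⇒  86ω_c = 14  ⇒  ω_c = 7/43
  ⇒ ω_c²/ω_s² = 7/43
Coupling ω_s² = ω_s¹ ⇒ overall = 32/7 × 7/43 = 32/43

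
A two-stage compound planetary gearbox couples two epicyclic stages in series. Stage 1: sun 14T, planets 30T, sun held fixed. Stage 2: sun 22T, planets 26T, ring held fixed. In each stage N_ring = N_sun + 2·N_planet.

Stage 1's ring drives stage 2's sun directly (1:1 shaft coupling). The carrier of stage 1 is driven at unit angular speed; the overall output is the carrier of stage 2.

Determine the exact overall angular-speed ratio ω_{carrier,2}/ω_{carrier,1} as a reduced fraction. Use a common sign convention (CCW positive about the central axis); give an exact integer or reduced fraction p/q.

121/444

Stage 1: N_ring = 14 + 2·30 = 74
Stage 1: 14(ω_s−ω_c) = −74(ω_r−ω_c),  ω_s=0, ω_c=1
Stage 1: ω_r = 1 − (14/74)(0−1) = 44/37
  ⇒ ω_r¹/ω_c¹ = 44/37
Stage 2: N_ring = 22 + 2·26 = 74
Stage 2: 22(ω_s−ω_c) = −74(ω_r−ω_c),  ω_r=0, ω_s=1
Stage 2: 22(1−ω_c) = −74(0−ω_c)  ⇒  96ω_c = 22  ⇒  ω_c = 11/48
  ⇒ ω_c²/ω_s² = 11/48
Coupling ω_s² = ω_r¹ ⇒ overall = 44/37 × 11/48 = 121/444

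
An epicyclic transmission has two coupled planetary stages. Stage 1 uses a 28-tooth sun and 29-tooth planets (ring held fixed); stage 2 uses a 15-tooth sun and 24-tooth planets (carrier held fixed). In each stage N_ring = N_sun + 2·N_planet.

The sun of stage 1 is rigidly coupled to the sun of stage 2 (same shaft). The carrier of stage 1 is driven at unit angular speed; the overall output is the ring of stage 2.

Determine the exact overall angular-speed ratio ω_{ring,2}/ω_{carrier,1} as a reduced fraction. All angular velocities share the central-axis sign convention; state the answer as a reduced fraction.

Stage 1: N_ring = 28 + 2·29 = 86
Stage 1: 28(ω_s−ω_c) = −86(ω_r−ω_c),  ω_r=0, ω_c=1
Stage 1: ω_s = 1 − (86/28)(0−1) = 57/14
  ⇒ ω_s¹/ω_c¹ = 57/14
Stage 2: N_ring = 15 + 2·24 = 63
Stage 2: 15(ω_s−ω_c) = −63(ω_r−ω_c),  ω_c=0, ω_s=1
Stage 2: ω_r = 0 − (15/63)(1−0) = -5/21
  ⇒ ω_r²/ω_s² = -5/21
Coupling ω_s² = ω_s¹ ⇒ overall = 57/14 × -5/21 = -95/98

-95/98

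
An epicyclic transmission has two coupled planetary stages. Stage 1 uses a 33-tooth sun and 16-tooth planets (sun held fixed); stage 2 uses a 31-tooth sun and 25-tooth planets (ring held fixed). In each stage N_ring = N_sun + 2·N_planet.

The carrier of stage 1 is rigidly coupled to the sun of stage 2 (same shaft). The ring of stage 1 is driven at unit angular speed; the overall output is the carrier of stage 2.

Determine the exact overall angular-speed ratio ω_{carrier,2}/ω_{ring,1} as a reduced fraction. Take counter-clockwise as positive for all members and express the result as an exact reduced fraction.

Stage 1: N_ring = 33 + 2·16 = 65
Stage 1: 33(ω_s−ω_c) = −65(ω_r−ω_c),  ω_s=0, ω_r=1
Stage 1: 33(0−ω_c) = −65(1−ω_c)  ⇒  98ω_c = 65  ⇒  ω_c = 65/98
  ⇒ ω_c¹/ω_r¹ = 65/98
Stage 2: N_ring = 31 + 2·25 = 81
Stage 2: 31(ω_s−ω_c) = −81(ω_r−ω_c),  ω_r=0, ω_s=1
Stage 2: 31(1−ω_c) = −81(0−ω_c)  ⇒  112ω_c = 31  ⇒  ω_c = 31/112
  ⇒ ω_c²/ω_s² = 31/112
Coupling ω_s² = ω_c¹ ⇒ overall = 65/98 × 31/112 = 2015/10976

2015/10976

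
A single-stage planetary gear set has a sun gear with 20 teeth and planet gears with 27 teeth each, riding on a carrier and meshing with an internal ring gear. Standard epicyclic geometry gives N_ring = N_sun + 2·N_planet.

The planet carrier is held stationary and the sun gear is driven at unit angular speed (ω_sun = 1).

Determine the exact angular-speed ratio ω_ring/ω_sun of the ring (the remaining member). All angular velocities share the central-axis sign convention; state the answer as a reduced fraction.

-10/37

N_ring = 20 + 2·27 = 74
20(ω_s−ω_c) = −74(ω_r−ω_c),  ω_c=0, ω_s=1
ω_r = 0 − (20/74)(1−0) = -10/37
ω_r/ω_s = -10/37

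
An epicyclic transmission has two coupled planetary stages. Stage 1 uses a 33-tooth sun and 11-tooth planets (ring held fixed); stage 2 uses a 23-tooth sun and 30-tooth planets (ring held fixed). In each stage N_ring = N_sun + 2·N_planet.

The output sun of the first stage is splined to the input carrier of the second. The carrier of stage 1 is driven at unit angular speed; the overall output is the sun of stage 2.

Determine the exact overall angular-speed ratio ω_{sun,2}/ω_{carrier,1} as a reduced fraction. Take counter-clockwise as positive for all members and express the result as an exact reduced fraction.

848/69

Stage 1: N_ring = 33 + 2·11 = 55
Stage 1: 33(ω_s−ω_c) = −55(ω_r−ω_c),  ω_r=0, ω_c=1
Stage 1: ω_s = 1 − (55/33)(0−1) = 8/3
  ⇒ ω_s¹/ω_c¹ = 8/3
Stage 2: N_ring = 23 + 2·30 = 83
Stage 2: 23(ω_s−ω_c) = −83(ω_r−ω_c),  ω_r=0, ω_c=1
Stage 2: ω_s = 1 − (83/23)(0−1) = 106/23
  ⇒ ω_s²/ω_c² = 106/23
Coupling ω_c² = ω_s¹ ⇒ overall = 8/3 × 106/23 = 848/69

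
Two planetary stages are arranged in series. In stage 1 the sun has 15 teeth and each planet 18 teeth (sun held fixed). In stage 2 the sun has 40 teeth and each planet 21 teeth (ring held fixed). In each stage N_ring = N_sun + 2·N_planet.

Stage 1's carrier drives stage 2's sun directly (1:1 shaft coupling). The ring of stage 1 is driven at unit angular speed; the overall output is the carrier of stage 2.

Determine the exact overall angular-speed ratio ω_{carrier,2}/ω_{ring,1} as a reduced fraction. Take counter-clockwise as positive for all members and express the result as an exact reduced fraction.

170/671

Stage 1: N_ring = 15 + 2·18 = 51
Stage 1: 15(ω_s−ω_c) = −51(ω_r−ω_c),  ω_s=0, ω_r=1
Stage 1: 15(0−ω_c) = −51(1−ω_c)  ⇒  66ω_c = 51  ⇒  ω_c = 17/22
  ⇒ ω_c¹/ω_r¹ = 17/22
Stage 2: N_ring = 40 + 2·21 = 82
Stage 2: 40(ω_s−ω_c) = −82(ω_r−ω_c),  ω_r=0, ω_s=1
Stage 2: 40(1−ω_c) = −82(0−ω_c)  ⇒  122ω_c = 40  ⇒  ω_c = 20/61
  ⇒ ω_c²/ω_s² = 20/61
Coupling ω_s² = ω_c¹ ⇒ overall = 17/22 × 20/61 = 170/671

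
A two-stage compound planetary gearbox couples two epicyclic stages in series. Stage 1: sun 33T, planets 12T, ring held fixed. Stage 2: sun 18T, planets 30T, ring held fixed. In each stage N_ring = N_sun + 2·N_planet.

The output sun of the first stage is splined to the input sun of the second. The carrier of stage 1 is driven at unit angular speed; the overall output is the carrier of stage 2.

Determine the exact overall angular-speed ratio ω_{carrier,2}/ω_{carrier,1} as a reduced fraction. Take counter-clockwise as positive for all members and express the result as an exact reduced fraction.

Stage 1: N_ring = 33 + 2·12 = 57
Stage 1: 33(ω_s−ω_c) = −57(ω_r−ω_c),  ω_r=0, ω_c=1
Stage 1: ω_s = 1 − (57/33)(0−1) = 30/11
  ⇒ ω_s¹/ω_c¹ = 30/11
Stage 2: N_ring = 18 + 2·30 = 78
Stage 2: 18(ω_s−ω_c) = −78(ω_r−ω_c),  ω_r=0, ω_s=1
Stage 2: 18(1−ω_c) = −78(0−ω_c)  ⇒  96ω_c = 18  ⇒  ω_c = 3/16
  ⇒ ω_c²/ω_s² = 3/16
Coupling ω_s² = ω_s¹ ⇒ overall = 30/11 × 3/16 = 45/88

45/88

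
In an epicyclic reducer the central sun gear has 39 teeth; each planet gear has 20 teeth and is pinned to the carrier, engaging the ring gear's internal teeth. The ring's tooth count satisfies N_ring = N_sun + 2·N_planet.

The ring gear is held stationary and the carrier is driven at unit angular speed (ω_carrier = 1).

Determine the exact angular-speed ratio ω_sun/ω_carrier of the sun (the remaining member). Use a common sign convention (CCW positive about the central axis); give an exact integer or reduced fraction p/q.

N_ring = 39 + 2·20 = 79
39(ω_s−ω_c) = −79(ω_r−ω_c),  ω_r=0, ω_c=1
ω_s = 1 − (79/39)(0−1) = 118/39
ω_s/ω_c = 118/39

118/39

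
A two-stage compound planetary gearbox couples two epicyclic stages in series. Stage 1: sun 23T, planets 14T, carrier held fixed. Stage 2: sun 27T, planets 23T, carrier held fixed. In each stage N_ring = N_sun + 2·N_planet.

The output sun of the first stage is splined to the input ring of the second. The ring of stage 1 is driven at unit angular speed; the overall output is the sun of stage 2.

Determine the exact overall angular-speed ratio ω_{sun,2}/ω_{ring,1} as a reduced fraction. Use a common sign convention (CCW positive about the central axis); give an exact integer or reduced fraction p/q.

1241/207

Stage 1: N_ring = 23 + 2·14 = 51
Stage 1: 23(ω_s−ω_c) = −51(ω_r−ω_c),  ω_c=0, ω_r=1
Stage 1: ω_s = 0 − (51/23)(1−0) = -51/23
  ⇒ ω_s¹/ω_r¹ = -51/23
Stage 2: N_ring = 27 + 2·23 = 73
Stage 2: 27(ω_s−ω_c) = −73(ω_r−ω_c),  ω_c=0, ω_r=1
Stage 2: ω_s = 0 − (73/27)(1−0) = -73/27
  ⇒ ω_s²/ω_r² = -73/27
Coupling ω_r² = ω_s¹ ⇒ overall = -51/23 × -73/27 = 1241/207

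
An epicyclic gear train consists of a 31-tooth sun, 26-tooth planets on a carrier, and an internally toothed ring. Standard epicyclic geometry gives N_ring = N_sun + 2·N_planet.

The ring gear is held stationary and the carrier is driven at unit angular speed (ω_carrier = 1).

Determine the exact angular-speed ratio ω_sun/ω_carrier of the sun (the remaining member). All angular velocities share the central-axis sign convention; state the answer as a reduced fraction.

114/31

N_ring = 31 + 2·26 = 83
31(ω_s−ω_c) = −83(ω_r−ω_c),  ω_r=0, ω_c=1
ω_s = 1 − (83/31)(0−1) = 114/31
ω_s/ω_c = 114/31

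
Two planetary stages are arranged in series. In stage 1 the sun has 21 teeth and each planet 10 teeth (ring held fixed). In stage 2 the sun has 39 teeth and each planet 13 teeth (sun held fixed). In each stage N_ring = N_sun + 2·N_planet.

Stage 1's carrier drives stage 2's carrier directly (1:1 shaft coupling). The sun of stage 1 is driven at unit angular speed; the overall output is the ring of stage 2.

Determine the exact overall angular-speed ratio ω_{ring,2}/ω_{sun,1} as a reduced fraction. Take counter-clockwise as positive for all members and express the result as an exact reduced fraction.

84/155

Stage 1: N_ring = 21 + 2·10 = 41
Stage 1: 21(ω_s−ω_c) = −41(ω_r−ω_c),  ω_r=0, ω_s=1
Stage 1: 21(1−ω_c) = −41(0−ω_c)  ⇒  62ω_c = 21  ⇒  ω_c = 21/62
  ⇒ ω_c¹/ω_s¹ = 21/62
Stage 2: N_ring = 39 + 2·13 = 65
Stage 2: 39(ω_s−ω_c) = −65(ω_r−ω_c),  ω_s=0, ω_c=1
Stage 2: ω_r = 1 − (39/65)(0−1) = 8/5
  ⇒ ω_r²/ω_c² = 8/5
Coupling ω_c² = ω_c¹ ⇒ overall = 21/62 × 8/5 = 84/155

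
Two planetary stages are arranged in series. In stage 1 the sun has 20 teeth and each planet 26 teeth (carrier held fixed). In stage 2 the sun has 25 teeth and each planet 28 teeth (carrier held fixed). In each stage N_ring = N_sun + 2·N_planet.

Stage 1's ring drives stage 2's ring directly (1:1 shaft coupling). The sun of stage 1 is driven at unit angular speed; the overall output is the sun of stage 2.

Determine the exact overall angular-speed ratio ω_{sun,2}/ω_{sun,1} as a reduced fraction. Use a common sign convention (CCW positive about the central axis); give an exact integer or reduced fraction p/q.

Stage 1: N_ring = 20 + 2·26 = 72
Stage 1: 20(ω_s−ω_c) = −72(ω_r−ω_c),  ω_c=0, ω_s=1
Stage 1: ω_r = 0 − (20/72)(1−0) = -5/18
  ⇒ ω_r¹/ω_s¹ = -5/18
Stage 2: N_ring = 25 + 2·28 = 81
Stage 2: 25(ω_s−ω_c) = −81(ω_r−ω_c),  ω_c=0, ω_r=1
Stage 2: ω_s = 0 − (81/25)(1−0) = -81/25
  ⇒ ω_s²/ω_r² = -81/25
Coupling ω_r² = ω_r¹ ⇒ overall = -5/18 × -81/25 = 9/10

9/10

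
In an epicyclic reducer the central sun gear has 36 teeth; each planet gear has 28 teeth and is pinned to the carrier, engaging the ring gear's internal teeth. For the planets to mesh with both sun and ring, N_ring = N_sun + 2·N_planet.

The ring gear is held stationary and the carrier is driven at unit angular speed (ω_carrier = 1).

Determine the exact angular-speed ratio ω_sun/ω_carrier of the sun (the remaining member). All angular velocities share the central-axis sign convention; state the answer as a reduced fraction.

N_ring = 36 + 2·28 = 92
36(ω_s−ω_c) = −92(ω_r−ω_c),  ω_r=0, ω_c=1
ω_s = 1 − (92/36)(0−1) = 32/9
ω_s/ω_c = 32/9

32/9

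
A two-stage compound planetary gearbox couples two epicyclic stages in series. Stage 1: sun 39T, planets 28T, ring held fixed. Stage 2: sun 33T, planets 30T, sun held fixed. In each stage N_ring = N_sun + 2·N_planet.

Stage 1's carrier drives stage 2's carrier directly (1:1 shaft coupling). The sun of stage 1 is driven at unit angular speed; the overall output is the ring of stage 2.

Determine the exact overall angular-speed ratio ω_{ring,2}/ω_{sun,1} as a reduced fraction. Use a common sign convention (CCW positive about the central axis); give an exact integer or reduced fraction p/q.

819/2077

Stage 1: N_ring = 39 + 2·28 = 95
Stage 1: 39(ω_s−ω_c) = −95(ω_r−ω_c),  ω_r=0, ω_s=1
Stage 1: 39(1−ω_c) = −95(0−ω_c)  ⇒  134ω_c = 39  ⇒  ω_c = 39/134
  ⇒ ω_c¹/ω_s¹ = 39/134
Stage 2: N_ring = 33 + 2·30 = 93
Stage 2: 33(ω_s−ω_c) = −93(ω_r−ω_c),  ω_s=0, ω_c=1
Stage 2: ω_r = 1 − (33/93)(0−1) = 42/31
  ⇒ ω_r²/ω_c² = 42/31
Coupling ω_c² = ω_c¹ ⇒ overall = 39/134 × 42/31 = 819/2077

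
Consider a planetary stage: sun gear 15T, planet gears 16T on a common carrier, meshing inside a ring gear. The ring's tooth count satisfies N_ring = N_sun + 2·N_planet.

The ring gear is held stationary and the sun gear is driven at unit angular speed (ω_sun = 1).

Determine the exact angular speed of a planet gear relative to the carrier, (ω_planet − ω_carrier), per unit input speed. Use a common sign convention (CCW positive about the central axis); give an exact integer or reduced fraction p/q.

-705/992

N_ring = 15 + 2·16 = 47
15(ω_s−ω_c) = −47(ω_r−ω_c),  ω_r=0, ω_s=1
15(1−ω_c) = −47(0−ω_c)  ⇒  62ω_c = 15  ⇒  ω_c = 15/62
sun–planet: 15·(1−15/62) = −16·(ω_p−ω_c)  ⇒  ω_p−ω_c = −(15/16)·(47/62) = -705/992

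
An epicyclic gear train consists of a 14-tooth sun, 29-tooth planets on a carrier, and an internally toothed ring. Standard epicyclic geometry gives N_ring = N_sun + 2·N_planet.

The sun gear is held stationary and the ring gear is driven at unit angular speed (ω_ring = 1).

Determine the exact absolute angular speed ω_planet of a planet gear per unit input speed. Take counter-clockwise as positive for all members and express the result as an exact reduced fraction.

N_ring = 14 + 2·29 = 72
14(ω_s−ω_c) = −72(ω_r−ω_c),  ω_s=0, ω_r=1
14(0−ω_c) = −72(1−ω_c)  ⇒  86ω_c = 72  ⇒  ω_c = 36/43
sun–planet: 14·(0−36/43) = −29·(ω_p−ω_c)  ⇒  ω_p−ω_c = −(14/29)·(-36/43) = 504/1247
ω_p = 36/43 + 504/1247 = 36/29

36/29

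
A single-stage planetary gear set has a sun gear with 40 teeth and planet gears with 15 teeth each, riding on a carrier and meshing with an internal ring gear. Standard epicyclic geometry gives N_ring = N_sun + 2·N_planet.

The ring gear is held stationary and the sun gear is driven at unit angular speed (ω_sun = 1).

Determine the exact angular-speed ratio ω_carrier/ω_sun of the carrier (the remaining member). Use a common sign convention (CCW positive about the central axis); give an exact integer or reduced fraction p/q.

N_ring = 40 + 2·15 = 70
40(ω_s−ω_c) = −70(ω_r−ω_c),  ω_r=0, ω_s=1
40(1−ω_c) = −70(0−ω_c)  ⇒  110ω_c = 40  ⇒  ω_c = 4/11
ω_c/ω_s = 4/11

4/11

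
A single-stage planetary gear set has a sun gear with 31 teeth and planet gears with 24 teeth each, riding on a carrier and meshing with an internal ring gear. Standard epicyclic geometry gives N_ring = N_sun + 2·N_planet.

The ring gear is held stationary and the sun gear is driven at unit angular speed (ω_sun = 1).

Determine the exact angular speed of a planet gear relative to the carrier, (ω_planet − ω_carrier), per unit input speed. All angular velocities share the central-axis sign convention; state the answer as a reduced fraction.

N_ring = 31 + 2·24 = 79
31(ω_s−ω_c) = −79(ω_r−ω_c),  ω_r=0, ω_s=1
31(1−ω_c) = −79(0−ω_c)  ⇒  110ω_c = 31  ⇒  ω_c = 31/110
sun–planet: 31·(1−31/110) = −24·(ω_p−ω_c)  ⇒  ω_p−ω_c = −(31/24)·(79/110) = -2449/2640

-2449/2640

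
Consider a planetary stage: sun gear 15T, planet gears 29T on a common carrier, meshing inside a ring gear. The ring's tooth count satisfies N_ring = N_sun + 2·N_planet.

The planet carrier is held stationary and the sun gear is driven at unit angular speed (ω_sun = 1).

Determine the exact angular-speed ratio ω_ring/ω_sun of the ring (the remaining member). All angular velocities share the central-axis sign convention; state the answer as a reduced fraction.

-15/73

N_ring = 15 + 2·29 = 73
15(ω_s−ω_c) = −73(ω_r−ω_c),  ω_c=0, ω_s=1
ω_r = 0 − (15/73)(1−0) = -15/73
ω_r/ω_s = -15/73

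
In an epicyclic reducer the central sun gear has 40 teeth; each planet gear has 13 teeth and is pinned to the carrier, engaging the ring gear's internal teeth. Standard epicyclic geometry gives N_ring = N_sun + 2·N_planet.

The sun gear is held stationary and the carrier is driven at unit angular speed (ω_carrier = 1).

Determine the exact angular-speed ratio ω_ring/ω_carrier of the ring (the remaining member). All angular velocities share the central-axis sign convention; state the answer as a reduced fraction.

53/33

N_ring = 40 + 2·13 = 66
40(ω_s−ω_c) = −66(ω_r−ω_c),  ω_s=0, ω_c=1
ω_r = 1 − (40/66)(0−1) = 53/33
ω_r/ω_c = 53/33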